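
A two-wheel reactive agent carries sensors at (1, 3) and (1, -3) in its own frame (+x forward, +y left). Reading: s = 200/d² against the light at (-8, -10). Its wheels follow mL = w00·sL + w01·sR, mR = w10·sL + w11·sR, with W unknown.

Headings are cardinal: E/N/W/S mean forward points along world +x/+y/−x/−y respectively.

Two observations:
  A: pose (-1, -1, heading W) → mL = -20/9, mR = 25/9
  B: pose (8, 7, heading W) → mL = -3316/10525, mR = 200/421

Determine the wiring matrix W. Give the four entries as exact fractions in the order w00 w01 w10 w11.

-1 1/2 1 0

obs A: pose=(-1,-1,W) → sL=25/9, sR=10/9, mL=-20/9, mR=25/9
obs B: pose=(8,7,W) → sL=200/421, sR=8/25, mL=-3316/10525, mR=200/421
sensor matrix S = [[25/9, 10/9], [200/421, 8/25]]; det S = 152/421
solve [mL_A; mL_B] = S·[w00; w01] and [mR_A; mR_B] = S·[w10; w11]:
  w00 = -1, w01 = 1/2, w10 = 1, w11 = 0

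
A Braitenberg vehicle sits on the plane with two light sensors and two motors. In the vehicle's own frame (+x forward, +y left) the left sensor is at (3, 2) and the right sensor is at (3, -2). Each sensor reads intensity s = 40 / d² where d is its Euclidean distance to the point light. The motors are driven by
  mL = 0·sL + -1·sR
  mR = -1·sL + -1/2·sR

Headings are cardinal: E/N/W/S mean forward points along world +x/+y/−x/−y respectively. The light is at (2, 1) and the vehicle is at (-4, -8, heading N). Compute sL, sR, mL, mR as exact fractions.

2/5 10/13 -10/13 -51/65

left sensor world pos  = (-6, -5); dL² = 100
right sensor world pos = (-2, -5); dR² = 52
sL = 40/100 = 2/5
sR = 40/52 = 10/13
mL = 0·sL + -1·sR = -10/13
mR = -1·sL + -1/2·sR = -51/65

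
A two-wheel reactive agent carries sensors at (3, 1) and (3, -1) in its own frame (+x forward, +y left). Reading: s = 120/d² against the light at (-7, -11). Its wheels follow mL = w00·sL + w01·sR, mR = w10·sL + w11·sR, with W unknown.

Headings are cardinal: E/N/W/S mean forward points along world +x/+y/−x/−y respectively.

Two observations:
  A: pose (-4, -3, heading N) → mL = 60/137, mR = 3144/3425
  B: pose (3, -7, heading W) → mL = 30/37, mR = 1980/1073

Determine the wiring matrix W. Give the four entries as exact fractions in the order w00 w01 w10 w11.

obs A: pose=(-4,-3,N) → sL=24/25, sR=120/137, mL=60/137, mR=3144/3425
obs B: pose=(3,-7,W) → sL=60/29, sR=60/37, mL=30/37, mR=1980/1073
sensor matrix S = [[24/25, 120/137], [60/29, 60/37]]; det S = -187776/735005
solve [mL_A; mL_B] = S·[w00; w01] and [mR_A; mR_B] = S·[w10; w11]:
  w00 = 0, w01 = 1/2, w10 = 1/2, w11 = 1/2

0 1/2 1/2 1/2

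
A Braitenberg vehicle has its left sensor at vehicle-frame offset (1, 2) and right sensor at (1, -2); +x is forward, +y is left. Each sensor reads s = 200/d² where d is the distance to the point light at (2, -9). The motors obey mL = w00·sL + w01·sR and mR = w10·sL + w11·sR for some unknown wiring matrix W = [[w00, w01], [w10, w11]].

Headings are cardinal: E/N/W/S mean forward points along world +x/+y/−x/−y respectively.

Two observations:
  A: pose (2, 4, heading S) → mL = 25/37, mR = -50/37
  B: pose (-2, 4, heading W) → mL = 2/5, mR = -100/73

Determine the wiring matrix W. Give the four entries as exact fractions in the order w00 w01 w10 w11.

obs A: pose=(2,4,S) → sL=50/37, sR=50/37, mL=25/37, mR=-50/37
obs B: pose=(-2,4,W) → sL=100/73, sR=4/5, mL=2/5, mR=-100/73
sensor matrix S = [[50/37, 50/37], [100/73, 4/5]]; det S = -2080/2701
solve [mL_A; mL_B] = S·[w00; w01] and [mR_A; mR_B] = S·[w10; w11]:
  w00 = 0, w01 = 1/2, w10 = -1, w11 = 0

0 1/2 -1 0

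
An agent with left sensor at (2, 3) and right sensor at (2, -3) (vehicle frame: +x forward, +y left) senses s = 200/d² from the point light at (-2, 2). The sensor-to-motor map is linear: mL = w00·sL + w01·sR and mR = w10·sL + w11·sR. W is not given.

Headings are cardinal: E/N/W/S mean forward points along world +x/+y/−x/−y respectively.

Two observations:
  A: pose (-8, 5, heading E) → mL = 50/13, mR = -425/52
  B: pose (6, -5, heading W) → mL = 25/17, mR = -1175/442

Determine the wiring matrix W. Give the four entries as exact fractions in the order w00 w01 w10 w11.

1 0 -1/2 -1/2

obs A: pose=(-8,5,E) → sL=50/13, sR=25/2, mL=50/13, mR=-425/52
obs B: pose=(6,-5,W) → sL=25/17, sR=50/13, mL=25/17, mR=-1175/442
sensor matrix S = [[50/13, 25/2], [25/17, 50/13]]; det S = -20625/5746
solve [mL_A; mL_B] = S·[w00; w01] and [mR_A; mR_B] = S·[w10; w11]:
  w00 = 1, w01 = 0, w10 = -1/2, w11 = -1/2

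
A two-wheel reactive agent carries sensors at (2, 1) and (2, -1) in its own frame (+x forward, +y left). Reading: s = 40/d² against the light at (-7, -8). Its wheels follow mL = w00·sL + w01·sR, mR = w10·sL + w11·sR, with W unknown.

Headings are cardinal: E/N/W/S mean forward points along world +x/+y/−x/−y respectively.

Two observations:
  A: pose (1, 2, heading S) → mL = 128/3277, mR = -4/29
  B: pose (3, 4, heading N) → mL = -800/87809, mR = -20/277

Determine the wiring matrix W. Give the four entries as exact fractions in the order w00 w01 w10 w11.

obs A: pose=(1,2,S) → sL=8/29, sR=40/113, mL=128/3277, mR=-4/29
obs B: pose=(3,4,N) → sL=40/277, sR=40/317, mL=-800/87809, mR=-20/277
sensor matrix S = [[8/29, 40/113], [40/277, 40/317]]; det S = -4692480/287750093
solve [mL_A; mL_B] = S·[w00; w01] and [mR_A; mR_B] = S·[w10; w11]:
  w00 = -1/2, w01 = 1/2, w10 = -1/2, w11 = 0

-1/2 1/2 -1/2 0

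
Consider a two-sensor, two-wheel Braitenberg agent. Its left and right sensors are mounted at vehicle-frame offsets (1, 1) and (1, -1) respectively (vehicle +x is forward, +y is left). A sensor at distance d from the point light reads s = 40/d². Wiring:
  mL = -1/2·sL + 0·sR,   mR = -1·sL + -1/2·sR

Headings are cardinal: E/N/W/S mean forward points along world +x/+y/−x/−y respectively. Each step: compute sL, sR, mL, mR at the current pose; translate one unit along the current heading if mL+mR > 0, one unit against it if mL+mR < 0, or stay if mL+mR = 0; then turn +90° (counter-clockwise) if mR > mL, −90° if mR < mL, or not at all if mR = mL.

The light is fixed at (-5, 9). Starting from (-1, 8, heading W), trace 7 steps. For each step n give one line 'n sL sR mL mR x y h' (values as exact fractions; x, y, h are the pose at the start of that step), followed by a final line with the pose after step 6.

0 40/13 40/9 -20/13 -620/117 -1 8 W
1 5/2 10/9 -5/4 -55/18 0 8 N
2 40/37 8/9 -20/37 -508/333 0 7 E
3 20/17 20/9 -10/17 -350/153 -1 7 S
4 40/13 40/9 -20/13 -620/117 -1 8 W
5 5/2 10/9 -5/4 -55/18 0 8 N
6 40/37 8/9 -20/37 -508/333 0 7 E
final -1 7 S

n=0: pose=(-1,8,W); sL=40/13, sR=40/9; mL=-20/13, mR=-620/117; mL+mR=-800/117 → advance -1; mR−mL=-440/117 → turn -1·90°
n=1: pose=(0,8,N); sL=5/2, sR=10/9; mL=-5/4, mR=-55/18; mL+mR=-155/36 → advance -1; mR−mL=-65/36 → turn -1·90°
n=2: pose=(0,7,E); sL=40/37, sR=8/9; mL=-20/37, mR=-508/333; mL+mR=-688/333 → advance -1; mR−mL=-328/333 → turn -1·90°
n=3: pose=(-1,7,S); sL=20/17, sR=20/9; mL=-10/17, mR=-350/153; mL+mR=-440/153 → advance -1; mR−mL=-260/153 → turn -1·90°
n=4: pose=(-1,8,W); sL=40/13, sR=40/9; mL=-20/13, mR=-620/117; mL+mR=-800/117 → advance -1; mR−mL=-440/117 → turn -1·90°
n=5: pose=(0,8,N); sL=5/2, sR=10/9; mL=-5/4, mR=-55/18; mL+mR=-155/36 → advance -1; mR−mL=-65/36 → turn -1·90°
n=6: pose=(0,7,E); sL=40/37, sR=8/9; mL=-20/37, mR=-508/333; mL+mR=-688/333 → advance -1; mR−mL=-328/333 → turn -1·90°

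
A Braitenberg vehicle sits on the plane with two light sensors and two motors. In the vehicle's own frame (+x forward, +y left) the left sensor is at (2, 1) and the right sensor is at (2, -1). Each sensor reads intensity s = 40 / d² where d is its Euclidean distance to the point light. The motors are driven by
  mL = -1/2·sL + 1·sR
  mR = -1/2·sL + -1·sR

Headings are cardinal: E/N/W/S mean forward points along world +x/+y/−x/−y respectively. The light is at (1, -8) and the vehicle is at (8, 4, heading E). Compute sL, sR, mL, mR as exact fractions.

4/25 20/101 298/2525 -702/2525

left sensor world pos  = (10, 5); dL² = 250
right sensor world pos = (10, 3); dR² = 202
sL = 40/250 = 4/25
sR = 40/202 = 20/101
mL = -1/2·sL + 1·sR = 298/2525
mR = -1/2·sL + -1·sR = -702/2525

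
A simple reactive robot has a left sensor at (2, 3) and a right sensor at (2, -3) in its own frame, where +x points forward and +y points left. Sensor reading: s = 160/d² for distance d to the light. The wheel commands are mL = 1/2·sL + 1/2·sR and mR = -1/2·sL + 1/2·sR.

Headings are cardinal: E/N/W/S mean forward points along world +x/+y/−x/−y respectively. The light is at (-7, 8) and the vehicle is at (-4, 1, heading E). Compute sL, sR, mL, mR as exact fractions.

left sensor world pos  = (-2, 4); dL² = 41
right sensor world pos = (-2, -2); dR² = 125
sL = 160/41 = 160/41
sR = 160/125 = 32/25
mL = 1/2·sL + 1/2·sR = 2656/1025
mR = -1/2·sL + 1/2·sR = -1344/1025

160/41 32/25 2656/1025 -1344/1025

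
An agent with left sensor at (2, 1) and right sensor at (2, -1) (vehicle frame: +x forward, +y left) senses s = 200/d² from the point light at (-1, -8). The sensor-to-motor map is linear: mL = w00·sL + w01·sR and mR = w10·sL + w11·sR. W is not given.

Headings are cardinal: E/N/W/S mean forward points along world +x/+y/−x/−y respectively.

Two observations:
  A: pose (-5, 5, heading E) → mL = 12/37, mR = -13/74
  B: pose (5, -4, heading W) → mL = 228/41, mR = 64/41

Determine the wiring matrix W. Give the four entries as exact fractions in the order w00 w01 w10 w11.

1 -1/2 1/2 -1/2

obs A: pose=(-5,5,E) → sL=1, sR=50/37, mL=12/37, mR=-13/74
obs B: pose=(5,-4,W) → sL=8, sR=200/41, mL=228/41, mR=64/41
sensor matrix S = [[1, 50/37], [8, 200/41]]; det S = -9000/1517
solve [mL_A; mL_B] = S·[w00; w01] and [mR_A; mR_B] = S·[w10; w11]:
  w00 = 1, w01 = -1/2, w10 = 1/2, w11 = -1/2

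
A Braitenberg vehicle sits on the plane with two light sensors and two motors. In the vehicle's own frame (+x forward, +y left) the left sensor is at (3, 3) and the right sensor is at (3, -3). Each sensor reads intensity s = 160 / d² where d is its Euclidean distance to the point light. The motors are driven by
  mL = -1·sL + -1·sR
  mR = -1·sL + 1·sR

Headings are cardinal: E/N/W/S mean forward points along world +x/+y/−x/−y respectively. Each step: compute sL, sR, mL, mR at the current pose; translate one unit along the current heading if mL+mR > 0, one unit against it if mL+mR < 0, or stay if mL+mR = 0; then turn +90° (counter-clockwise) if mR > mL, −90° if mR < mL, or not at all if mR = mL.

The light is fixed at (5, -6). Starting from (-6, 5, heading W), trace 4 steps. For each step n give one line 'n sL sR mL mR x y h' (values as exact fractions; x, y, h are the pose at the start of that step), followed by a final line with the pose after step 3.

n=0: pose=(-6,5,W); sL=8/13, sR=20/49; mL=-652/637, mR=-132/637; mL+mR=-16/13 → advance -1; mR−mL=40/49 → turn +1·90°
n=1: pose=(-5,5,S); sL=160/113, sR=160/233; mL=-55360/26329, mR=-19200/26329; mL+mR=-320/113 → advance -1; mR−mL=320/233 → turn +1·90°
n=2: pose=(-5,6,E); sL=80/137, sR=16/13; mL=-3232/1781, mR=1152/1781; mL+mR=-160/137 → advance -1; mR−mL=32/13 → turn +1·90°
n=3: pose=(-6,6,N); sL=160/421, sR=160/289; mL=-113600/121669, mR=21120/121669; mL+mR=-320/421 → advance -1; mR−mL=320/289 → turn +1·90°

0 8/13 20/49 -652/637 -132/637 -6 5 W
1 160/113 160/233 -55360/26329 -19200/26329 -5 5 S
2 80/137 16/13 -3232/1781 1152/1781 -5 6 E
3 160/421 160/289 -113600/121669 21120/121669 -6 6 N
final -6 5 W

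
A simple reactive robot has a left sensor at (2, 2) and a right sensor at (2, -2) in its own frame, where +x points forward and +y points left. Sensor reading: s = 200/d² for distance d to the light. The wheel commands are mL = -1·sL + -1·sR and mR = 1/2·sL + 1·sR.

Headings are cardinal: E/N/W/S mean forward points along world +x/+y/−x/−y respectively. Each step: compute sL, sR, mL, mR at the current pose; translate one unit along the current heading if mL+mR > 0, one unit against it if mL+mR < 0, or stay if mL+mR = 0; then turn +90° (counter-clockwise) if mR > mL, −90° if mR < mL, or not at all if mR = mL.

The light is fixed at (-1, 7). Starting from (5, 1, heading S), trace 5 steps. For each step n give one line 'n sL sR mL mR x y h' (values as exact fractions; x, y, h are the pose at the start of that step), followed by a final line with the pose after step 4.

n=0: pose=(5,1,S); sL=25/16, sR=5/2; mL=-65/16, mR=105/32; mL+mR=-25/32 → advance -1; mR−mL=235/32 → turn +1·90°
n=1: pose=(5,2,E); sL=200/73, sR=200/113; mL=-37200/8249, mR=25900/8249; mL+mR=-100/73 → advance -1; mR−mL=63100/8249 → turn +1·90°
n=2: pose=(4,2,N); sL=100/9, sR=100/29; mL=-3800/261, mR=2350/261; mL+mR=-50/9 → advance -1; mR−mL=2050/87 → turn +1·90°
n=3: pose=(4,1,W); sL=200/73, sR=8; mL=-784/73, mR=684/73; mL+mR=-100/73 → advance -1; mR−mL=1468/73 → turn +1·90°
n=4: pose=(5,1,S); sL=25/16, sR=5/2; mL=-65/16, mR=105/32; mL+mR=-25/32 → advance -1; mR−mL=235/32 → turn +1·90°

0 25/16 5/2 -65/16 105/32 5 1 S
1 200/73 200/113 -37200/8249 25900/8249 5 2 E
2 100/9 100/29 -3800/261 2350/261 4 2 N
3 200/73 8 -784/73 684/73 4 1 W
4 25/16 5/2 -65/16 105/32 5 1 S
final 5 2 E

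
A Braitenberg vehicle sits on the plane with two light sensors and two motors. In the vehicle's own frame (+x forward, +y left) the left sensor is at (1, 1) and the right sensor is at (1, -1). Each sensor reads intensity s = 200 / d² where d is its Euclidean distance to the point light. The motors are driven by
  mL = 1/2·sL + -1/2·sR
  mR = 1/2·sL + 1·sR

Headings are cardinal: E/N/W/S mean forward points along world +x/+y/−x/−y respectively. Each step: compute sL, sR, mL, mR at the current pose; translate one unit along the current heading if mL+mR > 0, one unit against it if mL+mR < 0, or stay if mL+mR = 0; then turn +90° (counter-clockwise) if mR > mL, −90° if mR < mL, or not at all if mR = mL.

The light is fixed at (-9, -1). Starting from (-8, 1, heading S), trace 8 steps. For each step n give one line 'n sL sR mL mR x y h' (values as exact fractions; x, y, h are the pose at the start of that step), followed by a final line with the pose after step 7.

0 40 200 -80 220 -8 1 S
1 25 50 -25/2 125/2 -8 0 E
2 40 200/13 160/13 460/13 -7 0 N
3 100 20 40 70 -7 1 W
4 40 200 -80 220 -8 1 S
5 25 50 -25/2 125/2 -8 0 E
6 40 200/13 160/13 460/13 -7 0 N
7 100 20 40 70 -7 1 W
final -8 1 S

n=0: pose=(-8,1,S); sL=40, sR=200; mL=-80, mR=220; mL+mR=140 → advance +1; mR−mL=300 → turn +1·90°
n=1: pose=(-8,0,E); sL=25, sR=50; mL=-25/2, mR=125/2; mL+mR=50 → advance +1; mR−mL=75 → turn +1·90°
n=2: pose=(-7,0,N); sL=40, sR=200/13; mL=160/13, mR=460/13; mL+mR=620/13 → advance +1; mR−mL=300/13 → turn +1·90°
n=3: pose=(-7,1,W); sL=100, sR=20; mL=40, mR=70; mL+mR=110 → advance +1; mR−mL=30 → turn +1·90°
n=4: pose=(-8,1,S); sL=40, sR=200; mL=-80, mR=220; mL+mR=140 → advance +1; mR−mL=300 → turn +1·90°
n=5: pose=(-8,0,E); sL=25, sR=50; mL=-25/2, mR=125/2; mL+mR=50 → advance +1; mR−mL=75 → turn +1·90°
n=6: pose=(-7,0,N); sL=40, sR=200/13; mL=160/13, mR=460/13; mL+mR=620/13 → advance +1; mR−mL=300/13 → turn +1·90°
n=7: pose=(-7,1,W); sL=100, sR=20; mL=40, mR=70; mL+mR=110 → advance +1; mR−mL=30 → turn +1·90°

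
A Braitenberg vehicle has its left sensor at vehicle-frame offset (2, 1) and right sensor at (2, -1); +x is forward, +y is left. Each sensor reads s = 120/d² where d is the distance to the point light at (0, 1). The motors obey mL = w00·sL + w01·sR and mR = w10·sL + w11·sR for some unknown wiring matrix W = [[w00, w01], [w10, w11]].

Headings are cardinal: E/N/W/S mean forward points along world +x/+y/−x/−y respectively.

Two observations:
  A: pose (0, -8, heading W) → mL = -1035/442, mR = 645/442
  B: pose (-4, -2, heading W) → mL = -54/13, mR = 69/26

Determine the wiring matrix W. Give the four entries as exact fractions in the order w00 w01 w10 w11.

obs A: pose=(0,-8,W) → sL=15/13, sR=30/17, mL=-1035/442, mR=645/442
obs B: pose=(-4,-2,W) → sL=30/13, sR=3, mL=-54/13, mR=69/26
sensor matrix S = [[15/13, 30/17], [30/13, 3]]; det S = -135/221
solve [mL_A; mL_B] = S·[w00; w01] and [mR_A; mR_B] = S·[w10; w11]:
  w00 = -1/2, w01 = -1, w10 = 1/2, w11 = 1/2

-1/2 -1 1/2 1/2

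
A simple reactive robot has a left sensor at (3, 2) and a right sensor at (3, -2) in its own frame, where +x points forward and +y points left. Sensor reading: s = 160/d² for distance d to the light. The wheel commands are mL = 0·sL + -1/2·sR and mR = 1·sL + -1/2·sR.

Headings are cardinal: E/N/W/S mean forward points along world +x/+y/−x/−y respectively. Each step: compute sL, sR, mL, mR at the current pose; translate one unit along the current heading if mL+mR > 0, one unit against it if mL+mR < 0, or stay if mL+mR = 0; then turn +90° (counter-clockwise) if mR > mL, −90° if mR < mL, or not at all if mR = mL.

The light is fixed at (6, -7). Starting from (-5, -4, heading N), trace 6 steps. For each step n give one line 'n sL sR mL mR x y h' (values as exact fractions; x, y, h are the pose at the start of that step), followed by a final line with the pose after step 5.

n=0: pose=(-5,-4,N); sL=32/41, sR=160/117; mL=-80/117, mR=464/4797; mL+mR=-2816/4797 → advance -1; mR−mL=32/41 → turn +1·90°
n=1: pose=(-5,-5,W); sL=40/49, sR=40/53; mL=-20/53, mR=1140/2597; mL+mR=160/2597 → advance +1; mR−mL=40/49 → turn +1·90°
n=2: pose=(-6,-5,S); sL=160/101, sR=160/197; mL=-80/197, mR=23440/19897; mL+mR=15360/19897 → advance +1; mR−mL=160/101 → turn +1·90°
n=3: pose=(-6,-6,E); sL=16/9, sR=80/41; mL=-40/41, mR=296/369; mL+mR=-64/369 → advance -1; mR−mL=16/9 → turn +1·90°
n=4: pose=(-7,-6,N); sL=160/241, sR=160/137; mL=-80/137, mR=2640/33017; mL+mR=-16640/33017 → advance -1; mR−mL=160/241 → turn +1·90°
n=5: pose=(-7,-7,W); sL=8/13, sR=8/13; mL=-4/13, mR=4/13; mL+mR=0 → advance +0; mR−mL=8/13 → turn +1·90°

0 32/41 160/117 -80/117 464/4797 -5 -4 N
1 40/49 40/53 -20/53 1140/2597 -5 -5 W
2 160/101 160/197 -80/197 23440/19897 -6 -5 S
3 16/9 80/41 -40/41 296/369 -6 -6 E
4 160/241 160/137 -80/137 2640/33017 -7 -6 N
5 8/13 8/13 -4/13 4/13 -7 -7 W
final -7 -7 S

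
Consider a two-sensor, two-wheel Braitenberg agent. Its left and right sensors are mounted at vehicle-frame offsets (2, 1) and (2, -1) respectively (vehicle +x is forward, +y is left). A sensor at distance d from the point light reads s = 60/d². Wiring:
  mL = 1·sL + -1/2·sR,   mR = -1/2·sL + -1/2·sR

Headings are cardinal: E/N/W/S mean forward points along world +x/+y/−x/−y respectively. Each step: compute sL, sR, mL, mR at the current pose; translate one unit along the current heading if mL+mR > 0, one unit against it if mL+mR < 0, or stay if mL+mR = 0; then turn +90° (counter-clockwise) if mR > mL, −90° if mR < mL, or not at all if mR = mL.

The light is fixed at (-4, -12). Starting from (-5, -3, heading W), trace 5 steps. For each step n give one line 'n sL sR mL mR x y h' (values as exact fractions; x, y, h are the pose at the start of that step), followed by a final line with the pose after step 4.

n=0: pose=(-5,-3,W); sL=60/73, sR=60/109; mL=4350/7957, mR=-5460/7957; mL+mR=-1110/7957 → advance -1; mR−mL=-90/73 → turn -1·90°
n=1: pose=(-4,-3,N); sL=30/61, sR=30/61; mL=15/61, mR=-30/61; mL+mR=-15/61 → advance -1; mR−mL=-45/61 → turn -1·90°
n=2: pose=(-4,-4,E); sL=12/17, sR=60/53; mL=126/901, mR=-828/901; mL+mR=-702/901 → advance -1; mR−mL=-18/17 → turn -1·90°
n=3: pose=(-5,-4,S); sL=5/3, sR=3/2; mL=11/12, mR=-19/12; mL+mR=-2/3 → advance -1; mR−mL=-5/2 → turn -1·90°
n=4: pose=(-5,-3,W); sL=60/73, sR=60/109; mL=4350/7957, mR=-5460/7957; mL+mR=-1110/7957 → advance -1; mR−mL=-90/73 → turn -1·90°

0 60/73 60/109 4350/7957 -5460/7957 -5 -3 W
1 30/61 30/61 15/61 -30/61 -4 -3 N
2 12/17 60/53 126/901 -828/901 -4 -4 E
3 5/3 3/2 11/12 -19/12 -5 -4 S
4 60/73 60/109 4350/7957 -5460/7957 -5 -3 W
final -4 -3 N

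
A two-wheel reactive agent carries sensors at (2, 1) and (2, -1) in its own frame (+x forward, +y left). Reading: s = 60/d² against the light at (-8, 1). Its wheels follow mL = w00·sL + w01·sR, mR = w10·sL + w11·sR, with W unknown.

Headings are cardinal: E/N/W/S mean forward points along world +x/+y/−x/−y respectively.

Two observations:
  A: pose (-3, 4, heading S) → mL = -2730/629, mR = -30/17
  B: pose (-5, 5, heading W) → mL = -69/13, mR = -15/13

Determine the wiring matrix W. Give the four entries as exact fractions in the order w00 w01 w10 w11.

obs A: pose=(-3,4,S) → sL=60/37, sR=60/17, mL=-2730/629, mR=-30/17
obs B: pose=(-5,5,W) → sL=6, sR=30/13, mL=-69/13, mR=-15/13
sensor matrix S = [[60/37, 60/17], [6, 30/13]]; det S = -142560/8177
solve [mL_A; mL_B] = S·[w00; w01] and [mR_A; mR_B] = S·[w10; w11]:
  w00 = -1/2, w01 = -1, w10 = 0, w11 = -1/2

-1/2 -1 0 -1/2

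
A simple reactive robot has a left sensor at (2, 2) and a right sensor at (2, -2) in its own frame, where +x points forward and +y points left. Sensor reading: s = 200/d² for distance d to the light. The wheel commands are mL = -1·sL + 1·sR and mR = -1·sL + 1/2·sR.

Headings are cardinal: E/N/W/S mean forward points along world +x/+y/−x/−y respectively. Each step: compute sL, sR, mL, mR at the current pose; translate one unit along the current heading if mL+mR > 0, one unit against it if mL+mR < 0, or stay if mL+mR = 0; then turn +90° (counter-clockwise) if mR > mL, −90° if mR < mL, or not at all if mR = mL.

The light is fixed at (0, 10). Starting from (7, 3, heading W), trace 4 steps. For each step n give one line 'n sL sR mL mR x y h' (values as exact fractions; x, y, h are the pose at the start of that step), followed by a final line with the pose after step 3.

n=0: pose=(7,3,W); sL=100/53, sR=4; mL=112/53, mR=6/53; mL+mR=118/53 → advance +1; mR−mL=-2 → turn -1·90°
n=1: pose=(6,3,N); sL=200/41, sR=200/89; mL=-9600/3649, mR=-13700/3649; mL+mR=-23300/3649 → advance -1; mR−mL=-100/89 → turn -1·90°
n=2: pose=(6,2,E); sL=2, sR=50/41; mL=-32/41, mR=-57/41; mL+mR=-89/41 → advance -1; mR−mL=-25/41 → turn -1·90°
n=3: pose=(5,2,S); sL=200/149, sR=200/109; mL=8000/16241, mR=-6900/16241; mL+mR=1100/16241 → advance +1; mR−mL=-100/109 → turn -1·90°

0 100/53 4 112/53 6/53 7 3 W
1 200/41 200/89 -9600/3649 -13700/3649 6 3 N
2 2 50/41 -32/41 -57/41 6 2 E
3 200/149 200/109 8000/16241 -6900/16241 5 2 S
final 5 1 W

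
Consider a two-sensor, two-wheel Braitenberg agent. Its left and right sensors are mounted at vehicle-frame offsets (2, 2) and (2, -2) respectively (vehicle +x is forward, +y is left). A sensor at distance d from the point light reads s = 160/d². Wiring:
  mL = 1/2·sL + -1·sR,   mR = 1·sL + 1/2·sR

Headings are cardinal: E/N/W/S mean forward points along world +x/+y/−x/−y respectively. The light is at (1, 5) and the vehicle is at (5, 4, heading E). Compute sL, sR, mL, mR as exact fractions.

left sensor world pos  = (7, 6); dL² = 37
right sensor world pos = (7, 2); dR² = 45
sL = 160/37 = 160/37
sR = 160/45 = 32/9
mL = 1/2·sL + -1·sR = -464/333
mR = 1·sL + 1/2·sR = 2032/333

160/37 32/9 -464/333 2032/333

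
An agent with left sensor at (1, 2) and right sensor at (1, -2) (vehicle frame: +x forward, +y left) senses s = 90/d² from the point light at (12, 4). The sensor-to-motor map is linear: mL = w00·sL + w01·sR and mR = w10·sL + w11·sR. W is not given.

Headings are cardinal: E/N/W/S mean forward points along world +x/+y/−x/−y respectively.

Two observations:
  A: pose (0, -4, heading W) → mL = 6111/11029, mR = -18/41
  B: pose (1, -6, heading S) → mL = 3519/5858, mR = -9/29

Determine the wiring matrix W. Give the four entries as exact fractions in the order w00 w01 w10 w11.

1 1/2 0 -1

obs A: pose=(0,-4,W) → sL=90/269, sR=18/41, mL=6111/11029, mR=-18/41
obs B: pose=(1,-6,S) → sL=45/101, sR=9/29, mL=3519/5858, mR=-9/29
sensor matrix S = [[90/269, 18/41], [45/101, 9/29]]; det S = -2964600/32303941
solve [mL_A; mL_B] = S·[w00; w01] and [mR_A; mR_B] = S·[w10; w11]:
  w00 = 1, w01 = 1/2, w10 = 0, w11 = -1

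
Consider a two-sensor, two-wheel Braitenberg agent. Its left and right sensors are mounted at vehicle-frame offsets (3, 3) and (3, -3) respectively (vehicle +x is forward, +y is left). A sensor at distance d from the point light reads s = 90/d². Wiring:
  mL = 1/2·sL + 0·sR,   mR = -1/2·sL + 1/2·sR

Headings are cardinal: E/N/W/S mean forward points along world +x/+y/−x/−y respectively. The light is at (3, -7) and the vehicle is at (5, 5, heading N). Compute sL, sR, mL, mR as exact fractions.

45/113 9/25 45/226 -54/2825

left sensor world pos  = (2, 8); dL² = 226
right sensor world pos = (8, 8); dR² = 250
sL = 90/226 = 45/113
sR = 90/250 = 9/25
mL = 1/2·sL + 0·sR = 45/226
mR = -1/2·sL + 1/2·sR = -54/2825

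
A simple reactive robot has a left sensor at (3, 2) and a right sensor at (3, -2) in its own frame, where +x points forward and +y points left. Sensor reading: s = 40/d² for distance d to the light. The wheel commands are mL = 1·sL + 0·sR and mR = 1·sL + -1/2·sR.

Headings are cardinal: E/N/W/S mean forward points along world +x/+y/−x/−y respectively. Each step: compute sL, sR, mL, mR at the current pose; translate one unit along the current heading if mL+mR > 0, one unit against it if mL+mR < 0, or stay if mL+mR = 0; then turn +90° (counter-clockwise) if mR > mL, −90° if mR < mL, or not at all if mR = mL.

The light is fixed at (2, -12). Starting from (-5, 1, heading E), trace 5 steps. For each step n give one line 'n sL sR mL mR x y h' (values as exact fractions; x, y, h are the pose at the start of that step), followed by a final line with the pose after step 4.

n=0: pose=(-5,1,E); sL=40/241, sR=40/137; mL=40/241, mR=660/33017; mL+mR=6140/33017 → advance +1; mR−mL=-20/137 → turn -1·90°
n=1: pose=(-4,1,S); sL=10/29, sR=10/41; mL=10/29, mR=265/1189; mL+mR=675/1189 → advance +1; mR−mL=-5/41 → turn -1·90°
n=2: pose=(-4,0,W); sL=40/181, sR=40/277; mL=40/181, mR=7460/50137; mL+mR=18540/50137 → advance +1; mR−mL=-20/277 → turn -1·90°
n=3: pose=(-5,0,N); sL=20/153, sR=4/25; mL=20/153, mR=194/3825; mL+mR=694/3825 → advance +1; mR−mL=-2/25 → turn -1·90°
n=4: pose=(-5,1,E); sL=40/241, sR=40/137; mL=40/241, mR=660/33017; mL+mR=6140/33017 → advance +1; mR−mL=-20/137 → turn -1·90°

0 40/241 40/137 40/241 660/33017 -5 1 E
1 10/29 10/41 10/29 265/1189 -4 1 S
2 40/181 40/277 40/181 7460/50137 -4 0 W
3 20/153 4/25 20/153 194/3825 -5 0 N
4 40/241 40/137 40/241 660/33017 -5 1 E
final -4 1 S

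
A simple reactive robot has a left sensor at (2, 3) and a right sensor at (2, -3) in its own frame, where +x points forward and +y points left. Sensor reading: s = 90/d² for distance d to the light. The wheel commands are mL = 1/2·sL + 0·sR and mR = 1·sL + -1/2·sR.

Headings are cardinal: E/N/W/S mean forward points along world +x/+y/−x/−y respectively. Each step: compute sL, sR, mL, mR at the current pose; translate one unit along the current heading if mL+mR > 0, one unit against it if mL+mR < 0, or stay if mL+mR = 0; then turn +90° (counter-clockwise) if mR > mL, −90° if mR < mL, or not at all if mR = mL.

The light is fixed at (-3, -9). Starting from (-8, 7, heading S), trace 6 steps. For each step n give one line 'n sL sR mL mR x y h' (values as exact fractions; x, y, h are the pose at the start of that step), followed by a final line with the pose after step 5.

n=0: pose=(-8,7,S); sL=9/20, sR=9/26; mL=9/40, mR=18/65; mL+mR=261/520 → advance +1; mR−mL=27/520 → turn +1·90°
n=1: pose=(-8,6,E); sL=10/37, sR=10/17; mL=5/37, mR=-15/629; mL+mR=70/629 → advance +1; mR−mL=-100/629 → turn -1·90°
n=2: pose=(-7,6,S); sL=9/17, sR=45/109; mL=9/34, mR=1197/3706; mL+mR=1089/1853 → advance +1; mR−mL=108/1853 → turn +1·90°
n=3: pose=(-7,5,E); sL=90/293, sR=18/25; mL=45/293, mR=-387/7325; mL+mR=738/7325 → advance +1; mR−mL=-1512/7325 → turn -1·90°
n=4: pose=(-6,5,S); sL=5/8, sR=1/2; mL=5/16, mR=3/8; mL+mR=11/16 → advance +1; mR−mL=1/16 → turn +1·90°
n=5: pose=(-6,4,E); sL=90/257, sR=90/101; mL=45/257, mR=-2475/25957; mL+mR=2070/25957 → advance +1; mR−mL=-7020/25957 → turn -1·90°

0 9/20 9/26 9/40 18/65 -8 7 S
1 10/37 10/17 5/37 -15/629 -8 6 E
2 9/17 45/109 9/34 1197/3706 -7 6 S
3 90/293 18/25 45/293 -387/7325 -7 5 E
4 5/8 1/2 5/16 3/8 -6 5 S
5 90/257 90/101 45/257 -2475/25957 -6 4 E
final -5 4 S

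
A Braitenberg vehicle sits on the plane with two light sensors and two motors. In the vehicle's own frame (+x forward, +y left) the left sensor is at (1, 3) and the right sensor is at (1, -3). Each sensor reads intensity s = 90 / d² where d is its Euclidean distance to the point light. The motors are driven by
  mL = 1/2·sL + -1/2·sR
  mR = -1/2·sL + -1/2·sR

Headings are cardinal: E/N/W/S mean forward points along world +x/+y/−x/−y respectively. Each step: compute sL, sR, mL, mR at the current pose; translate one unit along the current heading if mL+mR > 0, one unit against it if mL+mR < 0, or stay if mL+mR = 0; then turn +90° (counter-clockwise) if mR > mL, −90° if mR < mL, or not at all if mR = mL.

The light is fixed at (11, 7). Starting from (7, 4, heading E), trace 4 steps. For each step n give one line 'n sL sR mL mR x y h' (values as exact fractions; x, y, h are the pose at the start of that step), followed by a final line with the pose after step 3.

n=0: pose=(7,4,E); sL=10, sR=2; mL=4, mR=-6; mL+mR=-2 → advance -1; mR−mL=-10 → turn -1·90°
n=1: pose=(6,4,S); sL=9/2, sR=9/8; mL=27/16, mR=-45/16; mL+mR=-9/8 → advance -1; mR−mL=-9/2 → turn -1·90°
n=2: pose=(6,5,W); sL=90/61, sR=90/37; mL=-1080/2257, mR=-4410/2257; mL+mR=-90/37 → advance -1; mR−mL=-90/61 → turn -1·90°
n=3: pose=(7,5,N); sL=9/5, sR=45; mL=-108/5, mR=-117/5; mL+mR=-45 → advance -1; mR−mL=-9/5 → turn -1·90°

0 10 2 4 -6 7 4 E
1 9/2 9/8 27/16 -45/16 6 4 S
2 90/61 90/37 -1080/2257 -4410/2257 6 5 W
3 9/5 45 -108/5 -117/5 7 5 N
final 7 4 E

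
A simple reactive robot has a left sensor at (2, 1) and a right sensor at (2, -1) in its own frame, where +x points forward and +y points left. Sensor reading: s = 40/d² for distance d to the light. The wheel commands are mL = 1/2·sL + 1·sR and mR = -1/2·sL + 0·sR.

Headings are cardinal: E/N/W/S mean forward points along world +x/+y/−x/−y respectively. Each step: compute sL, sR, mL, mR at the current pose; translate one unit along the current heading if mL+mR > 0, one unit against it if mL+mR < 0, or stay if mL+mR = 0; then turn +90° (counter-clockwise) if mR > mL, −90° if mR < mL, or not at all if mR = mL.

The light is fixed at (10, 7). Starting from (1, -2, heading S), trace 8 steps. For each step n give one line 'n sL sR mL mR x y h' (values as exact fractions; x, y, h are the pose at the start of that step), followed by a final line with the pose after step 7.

0 8/37 40/221 2364/8177 -4/37 1 -2 S
1 20/121 20/101 3430/12221 -10/121 1 -3 W
2 8/37 8/29 412/1073 -4/37 0 -3 N
3 5/16 10/41 525/1312 -5/32 0 -2 E
4 8/37 40/221 2364/8177 -4/37 1 -2 S
5 20/121 20/101 3430/12221 -10/121 1 -3 W
6 8/37 8/29 412/1073 -4/37 0 -3 N
7 5/16 10/41 525/1312 -5/32 0 -2 E
final 1 -2 S

n=0: pose=(1,-2,S); sL=8/37, sR=40/221; mL=2364/8177, mR=-4/37; mL+mR=40/221 → advance +1; mR−mL=-3248/8177 → turn -1·90°
n=1: pose=(1,-3,W); sL=20/121, sR=20/101; mL=3430/12221, mR=-10/121; mL+mR=20/101 → advance +1; mR−mL=-4440/12221 → turn -1·90°
n=2: pose=(0,-3,N); sL=8/37, sR=8/29; mL=412/1073, mR=-4/37; mL+mR=8/29 → advance +1; mR−mL=-528/1073 → turn -1·90°
n=3: pose=(0,-2,E); sL=5/16, sR=10/41; mL=525/1312, mR=-5/32; mL+mR=10/41 → advance +1; mR−mL=-365/656 → turn -1·90°
n=4: pose=(1,-2,S); sL=8/37, sR=40/221; mL=2364/8177, mR=-4/37; mL+mR=40/221 → advance +1; mR−mL=-3248/8177 → turn -1·90°
n=5: pose=(1,-3,W); sL=20/121, sR=20/101; mL=3430/12221, mR=-10/121; mL+mR=20/101 → advance +1; mR−mL=-4440/12221 → turn -1·90°
n=6: pose=(0,-3,N); sL=8/37, sR=8/29; mL=412/1073, mR=-4/37; mL+mR=8/29 → advance +1; mR−mL=-528/1073 → turn -1·90°
n=7: pose=(0,-2,E); sL=5/16, sR=10/41; mL=525/1312, mR=-5/32; mL+mR=10/41 → advance +1; mR−mL=-365/656 → turn -1·90°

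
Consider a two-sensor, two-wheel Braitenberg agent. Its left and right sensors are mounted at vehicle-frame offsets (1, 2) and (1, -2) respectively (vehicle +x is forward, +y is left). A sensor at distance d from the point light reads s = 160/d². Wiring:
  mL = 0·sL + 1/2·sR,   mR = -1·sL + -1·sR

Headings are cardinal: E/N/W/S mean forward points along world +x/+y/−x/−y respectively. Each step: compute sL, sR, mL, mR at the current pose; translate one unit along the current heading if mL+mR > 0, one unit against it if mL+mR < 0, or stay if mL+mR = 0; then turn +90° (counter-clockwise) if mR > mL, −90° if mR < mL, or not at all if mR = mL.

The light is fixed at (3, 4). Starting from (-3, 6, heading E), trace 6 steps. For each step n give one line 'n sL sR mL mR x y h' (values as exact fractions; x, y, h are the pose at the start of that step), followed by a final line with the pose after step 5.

n=0: pose=(-3,6,E); sL=160/41, sR=32/5; mL=16/5, mR=-2112/205; mL+mR=-1456/205 → advance -1; mR−mL=-2768/205 → turn -1·90°
n=1: pose=(-4,6,S); sL=80/13, sR=80/41; mL=40/41, mR=-4320/533; mL+mR=-3800/533 → advance -1; mR−mL=-4840/533 → turn -1·90°
n=2: pose=(-4,7,W); sL=32/13, sR=160/89; mL=80/89, mR=-4928/1157; mL+mR=-3888/1157 → advance -1; mR−mL=-5968/1157 → turn -1·90°
n=3: pose=(-3,7,N); sL=2, sR=5; mL=5/2, mR=-7; mL+mR=-9/2 → advance -1; mR−mL=-19/2 → turn -1·90°
n=4: pose=(-3,6,E); sL=160/41, sR=32/5; mL=16/5, mR=-2112/205; mL+mR=-1456/205 → advance -1; mR−mL=-2768/205 → turn -1·90°
n=5: pose=(-4,6,S); sL=80/13, sR=80/41; mL=40/41, mR=-4320/533; mL+mR=-3800/533 → advance -1; mR−mL=-4840/533 → turn -1·90°

0 160/41 32/5 16/5 -2112/205 -3 6 E
1 80/13 80/41 40/41 -4320/533 -4 6 S
2 32/13 160/89 80/89 -4928/1157 -4 7 W
3 2 5 5/2 -7 -3 7 N
4 160/41 32/5 16/5 -2112/205 -3 6 E
5 80/13 80/41 40/41 -4320/533 -4 6 S
final -4 7 W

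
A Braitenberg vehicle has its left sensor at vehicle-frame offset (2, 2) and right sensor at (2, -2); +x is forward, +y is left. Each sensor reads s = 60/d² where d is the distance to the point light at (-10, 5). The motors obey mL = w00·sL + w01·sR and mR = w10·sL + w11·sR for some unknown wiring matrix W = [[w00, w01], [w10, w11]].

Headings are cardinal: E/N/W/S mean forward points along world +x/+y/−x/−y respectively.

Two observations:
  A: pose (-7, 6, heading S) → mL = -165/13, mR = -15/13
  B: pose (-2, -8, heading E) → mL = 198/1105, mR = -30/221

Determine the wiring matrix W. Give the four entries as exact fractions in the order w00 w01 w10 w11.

obs A: pose=(-7,6,S) → sL=30/13, sR=30, mL=-165/13, mR=-15/13
obs B: pose=(-2,-8,E) → sL=60/221, sR=12/65, mL=198/1105, mR=-30/221
sensor matrix S = [[30/13, 30], [60/221, 12/65]]; det S = -22176/2873
solve [mL_A; mL_B] = S·[w00; w01] and [mR_A; mR_B] = S·[w10; w11]:
  w00 = 1, w01 = -1/2, w10 = -1/2, w11 = 0

1 -1/2 -1/2 0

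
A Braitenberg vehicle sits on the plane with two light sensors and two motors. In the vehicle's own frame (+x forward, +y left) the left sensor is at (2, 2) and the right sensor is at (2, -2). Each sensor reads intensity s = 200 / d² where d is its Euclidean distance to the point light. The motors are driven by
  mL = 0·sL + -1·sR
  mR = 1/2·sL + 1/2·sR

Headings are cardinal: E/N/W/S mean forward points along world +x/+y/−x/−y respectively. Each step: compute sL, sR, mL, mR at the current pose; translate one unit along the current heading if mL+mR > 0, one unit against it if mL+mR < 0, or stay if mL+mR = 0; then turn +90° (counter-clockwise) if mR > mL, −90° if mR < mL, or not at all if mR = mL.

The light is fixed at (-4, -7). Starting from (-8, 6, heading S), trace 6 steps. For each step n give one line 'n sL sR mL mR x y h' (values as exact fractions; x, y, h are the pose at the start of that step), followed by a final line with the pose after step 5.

0 8/5 200/157 -200/157 1128/785 -8 6 S
1 1 25/13 -25/13 19/13 -8 5 E
2 40/49 40/41 -40/41 1800/2009 -9 5 N
3 20/13 100/109 -100/109 1740/1417 -9 4 W
4 200/97 40/29 -40/29 4840/2813 -10 4 S
5 5/4 5/2 -5/2 15/8 -10 3 E
final -11 3 N

n=0: pose=(-8,6,S); sL=8/5, sR=200/157; mL=-200/157, mR=1128/785; mL+mR=128/785 → advance +1; mR−mL=2128/785 → turn +1·90°
n=1: pose=(-8,5,E); sL=1, sR=25/13; mL=-25/13, mR=19/13; mL+mR=-6/13 → advance -1; mR−mL=44/13 → turn +1·90°
n=2: pose=(-9,5,N); sL=40/49, sR=40/41; mL=-40/41, mR=1800/2009; mL+mR=-160/2009 → advance -1; mR−mL=3760/2009 → turn +1·90°
n=3: pose=(-9,4,W); sL=20/13, sR=100/109; mL=-100/109, mR=1740/1417; mL+mR=440/1417 → advance +1; mR−mL=3040/1417 → turn +1·90°
n=4: pose=(-10,4,S); sL=200/97, sR=40/29; mL=-40/29, mR=4840/2813; mL+mR=960/2813 → advance +1; mR−mL=8720/2813 → turn +1·90°
n=5: pose=(-10,3,E); sL=5/4, sR=5/2; mL=-5/2, mR=15/8; mL+mR=-5/8 → advance -1; mR−mL=35/8 → turn +1·90°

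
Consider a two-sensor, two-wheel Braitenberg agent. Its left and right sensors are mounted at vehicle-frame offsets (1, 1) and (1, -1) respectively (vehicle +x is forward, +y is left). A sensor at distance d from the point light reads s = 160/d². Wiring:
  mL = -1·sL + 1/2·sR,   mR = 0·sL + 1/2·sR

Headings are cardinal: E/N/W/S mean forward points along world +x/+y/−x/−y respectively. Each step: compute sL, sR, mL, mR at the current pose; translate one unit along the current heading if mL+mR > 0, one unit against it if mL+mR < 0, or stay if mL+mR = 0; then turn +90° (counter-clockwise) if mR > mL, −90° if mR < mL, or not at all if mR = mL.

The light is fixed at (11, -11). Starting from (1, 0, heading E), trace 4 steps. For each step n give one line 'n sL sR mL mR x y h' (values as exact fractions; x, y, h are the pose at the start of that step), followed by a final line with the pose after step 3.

n=0: pose=(1,0,E); sL=32/45, sR=160/181; mL=-2192/8145, mR=80/181; mL+mR=1408/8145 → advance +1; mR−mL=32/45 → turn +1·90°
n=1: pose=(2,0,N); sL=40/61, sR=10/13; mL=-215/793, mR=5/13; mL+mR=90/793 → advance +1; mR−mL=40/61 → turn +1·90°
n=2: pose=(2,1,W); sL=160/221, sR=160/269; mL=-25360/59449, mR=80/269; mL+mR=-7680/59449 → advance -1; mR−mL=160/221 → turn +1·90°
n=3: pose=(3,1,S); sL=16/17, sR=80/101; mL=-936/1717, mR=40/101; mL+mR=-256/1717 → advance -1; mR−mL=16/17 → turn +1·90°

0 32/45 160/181 -2192/8145 80/181 1 0 E
1 40/61 10/13 -215/793 5/13 2 0 N
2 160/221 160/269 -25360/59449 80/269 2 1 W
3 16/17 80/101 -936/1717 40/101 3 1 S
final 3 2 E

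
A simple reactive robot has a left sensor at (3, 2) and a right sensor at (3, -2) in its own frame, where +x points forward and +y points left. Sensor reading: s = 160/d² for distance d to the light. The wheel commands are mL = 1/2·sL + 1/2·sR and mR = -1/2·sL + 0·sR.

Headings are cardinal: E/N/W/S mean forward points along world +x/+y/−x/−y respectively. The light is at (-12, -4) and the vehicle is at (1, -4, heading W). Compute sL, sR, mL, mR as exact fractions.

left sensor world pos  = (-2, -6); dL² = 104
right sensor world pos = (-2, -2); dR² = 104
sL = 160/104 = 20/13
sR = 160/104 = 20/13
mL = 1/2·sL + 1/2·sR = 20/13
mR = -1/2·sL + 0·sR = -10/13

20/13 20/13 20/13 -10/13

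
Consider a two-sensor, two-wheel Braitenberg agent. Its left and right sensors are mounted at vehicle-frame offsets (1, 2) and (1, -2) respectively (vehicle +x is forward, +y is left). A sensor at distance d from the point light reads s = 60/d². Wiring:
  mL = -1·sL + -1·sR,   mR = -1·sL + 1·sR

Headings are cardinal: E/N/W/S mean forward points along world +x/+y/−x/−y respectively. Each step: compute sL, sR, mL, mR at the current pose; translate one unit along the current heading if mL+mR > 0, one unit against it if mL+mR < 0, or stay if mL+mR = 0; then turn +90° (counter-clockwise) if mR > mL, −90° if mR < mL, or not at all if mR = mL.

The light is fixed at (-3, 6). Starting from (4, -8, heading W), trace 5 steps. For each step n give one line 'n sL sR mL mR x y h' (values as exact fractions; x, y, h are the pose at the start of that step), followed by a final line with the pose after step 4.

n=0: pose=(4,-8,W); sL=15/73, sR=1/3; mL=-118/219, mR=28/219; mL+mR=-30/73 → advance -1; mR−mL=2/3 → turn +1·90°
n=1: pose=(5,-8,S); sL=12/65, sR=20/87; mL=-2344/5655, mR=256/5655; mL+mR=-24/65 → advance -1; mR−mL=40/87 → turn +1·90°
n=2: pose=(5,-7,E); sL=30/101, sR=10/51; mL=-2540/5151, mR=-520/5151; mL+mR=-60/101 → advance -1; mR−mL=20/51 → turn +1·90°
n=3: pose=(4,-7,N); sL=60/169, sR=4/15; mL=-1576/2535, mR=-224/2535; mL+mR=-120/169 → advance -1; mR−mL=8/15 → turn +1·90°
n=4: pose=(4,-8,W); sL=15/73, sR=1/3; mL=-118/219, mR=28/219; mL+mR=-30/73 → advance -1; mR−mL=2/3 → turn +1·90°

0 15/73 1/3 -118/219 28/219 4 -8 W
1 12/65 20/87 -2344/5655 256/5655 5 -8 S
2 30/101 10/51 -2540/5151 -520/5151 5 -7 E
3 60/169 4/15 -1576/2535 -224/2535 4 -7 N
4 15/73 1/3 -118/219 28/219 4 -8 W
final 5 -8 S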